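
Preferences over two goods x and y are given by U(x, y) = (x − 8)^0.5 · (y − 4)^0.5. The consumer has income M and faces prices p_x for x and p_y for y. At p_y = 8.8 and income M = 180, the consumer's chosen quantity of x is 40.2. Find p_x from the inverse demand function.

Let x' = x−8, y' = y−4. MRS = y'/x' = p_x/p_y.
After buying the subsistence bundle (8, 4), a share 0.5 of the remaining income goes to x: x* = 8 + 0.5·(M − 8p_x − 4p_y)/p_x.
Set x* = 40.2 in the demand function and solve for p_x: p_x = 2.

p_x = 2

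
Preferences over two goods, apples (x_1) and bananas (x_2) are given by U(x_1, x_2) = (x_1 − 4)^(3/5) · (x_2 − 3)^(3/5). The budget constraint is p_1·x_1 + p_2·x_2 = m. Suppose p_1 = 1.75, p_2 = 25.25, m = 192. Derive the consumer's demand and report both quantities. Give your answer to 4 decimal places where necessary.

MRS = (x_2−3)/(x_1−4). Tangency with p_1/p_2 gives x_2−3 = (p_1/p_2)·(x_1−4).
After buying the subsistence bundle (4, 3), a share 0.5 of the remaining income goes to x_1: x_1* = 4 + 0.5·(m − 4p_1 − 3p_2)/p_1.
Discretionary income = 192 − 4·1.75 − 3·25.25 = 109.25; x_1* = 4 + 0.5·109.25/1.75 = 35.2143; x_2* = 3 + 0.5·109.25/25.25 = 5.1634.

x_1* = 35.2143, x_2* = 5.1634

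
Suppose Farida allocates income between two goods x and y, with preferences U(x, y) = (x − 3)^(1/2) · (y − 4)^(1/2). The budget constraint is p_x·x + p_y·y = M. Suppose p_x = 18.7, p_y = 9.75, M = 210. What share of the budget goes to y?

Discretionary income = 210 − 3·18.7 − 4·9.75 = 114.9; x* = 3 + 0.5·114.9/18.7 = 6.0722; y* = 4 + 0.5·114.9/9.75 = 9.8923.
Expenditure on y: 9.75·9.8923 = 96.45; share = 0.4593.

share on y = 0.4593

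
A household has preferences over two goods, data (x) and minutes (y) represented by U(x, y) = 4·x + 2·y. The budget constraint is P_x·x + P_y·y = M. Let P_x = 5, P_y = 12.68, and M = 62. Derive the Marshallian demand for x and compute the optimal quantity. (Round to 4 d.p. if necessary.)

x* = 12.4

Perfect substitutes: compare marginal utility per dollar. 4/P_x vs 2/P_y → 0.8 vs 0.1577.
x gives more utility per dollar, so spend all income on x: x* = M/P_x, y* = 0.
Numerically: x* = 12.4, y* = 0.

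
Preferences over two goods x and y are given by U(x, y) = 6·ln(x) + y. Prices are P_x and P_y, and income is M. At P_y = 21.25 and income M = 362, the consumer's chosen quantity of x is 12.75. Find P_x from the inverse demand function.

P_x = 10

Set MRS = P_x/P_y: (6/x)/1 = P_x/P_y.
So x*(P_x,P_y) = 6·P_y/P_x, independent of income; and y* = (M − 6·P_y)/P_y.
Set x* = 12.75 in the demand function and solve for P_x: P_x = 10.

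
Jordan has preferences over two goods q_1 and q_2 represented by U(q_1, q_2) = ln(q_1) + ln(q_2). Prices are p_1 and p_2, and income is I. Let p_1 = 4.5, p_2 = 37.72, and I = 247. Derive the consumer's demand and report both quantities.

q_1* = 27.4444, q_2* = 3.2741

Demand: q_1*(p_1,p_2,I) = 0.5·I/p_1 and q_2* = 0.5·I/p_2.
At p_1=4.5, p_2=37.72, I=247: q_1* = 0.5·247/4.5 = 27.4444, q_2* = 3.2741.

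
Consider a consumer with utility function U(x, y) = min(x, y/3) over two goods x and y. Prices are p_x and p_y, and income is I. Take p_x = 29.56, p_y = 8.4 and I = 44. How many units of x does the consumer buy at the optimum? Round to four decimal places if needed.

With perfect complements, no substitution: consume in ratio x:y = 1:3.
Budget: p_x·x + p_y·3·x = I, so (p_x + 3·p_y)·x = I.
Demand: x*(p_x,p_y,I) = I/(p_x + 3·p_y), y* = 3·I/(p_x + 3·p_y).
Here 29.56 + 3·8.4 = 54.76, giving x* = 0.8035.

x* = 0.8035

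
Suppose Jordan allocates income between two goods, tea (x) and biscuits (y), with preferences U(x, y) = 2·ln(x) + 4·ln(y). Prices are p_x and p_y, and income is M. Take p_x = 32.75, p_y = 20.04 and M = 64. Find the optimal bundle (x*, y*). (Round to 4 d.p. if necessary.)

Tangency: MRS = (1/2)·y/x = p_x/p_y.
So 2·p_y·y = 4·p_x·x; combined with the budget, a share 1/3 of income goes to x.
Demand: x*(p_x,p_y,M) = 1/3·M/p_x and y* = 2/3·M/p_y.
At p_x=32.75, p_y=20.04, M=64: x* = 1/3·64/32.75 = 0.6514, y* = 2.1291.

x* = 0.6514, y* = 2.1291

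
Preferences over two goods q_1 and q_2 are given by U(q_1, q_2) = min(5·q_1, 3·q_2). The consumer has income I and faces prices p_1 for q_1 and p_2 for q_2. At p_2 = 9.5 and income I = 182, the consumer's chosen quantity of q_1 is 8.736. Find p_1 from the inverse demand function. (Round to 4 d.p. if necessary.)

p_1 = 5

With perfect complements, no substitution: consume in ratio q_1:q_2 = 3:5.
Budget: p_1·q_1 + p_2·(5/3)·q_1 = I, so (3·p_1 + 5·p_2)·q_1 = 3·I.
Demand: q_1*(p_1,p_2,I) = 3·I/(3·p_1 + 5·p_2), q_2* = 5·I/(3·p_1 + 5·p_2).
Set q_1* = 8.736 in the demand function and solve for p_1: p_1 = 5.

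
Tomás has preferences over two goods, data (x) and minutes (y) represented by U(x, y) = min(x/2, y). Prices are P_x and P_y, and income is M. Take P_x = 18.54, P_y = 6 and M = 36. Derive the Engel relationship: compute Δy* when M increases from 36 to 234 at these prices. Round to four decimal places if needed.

With perfect complements, no substitution: consume in ratio x:y = 2:1.
Budget: P_x·x + P_y·(1/2)·x = M, so (2·P_x + P_y)·x = 2·M.
Demand: x*(P_x,P_y,M) = 2·M/(2·P_x + P_y), y* = M/(2·P_x + P_y).
Here 2·18.54 + 6 = 43.08, giving y* = 0.8357.
At M' = 234: y* = 5.4318. Change: 5.4318 − 0.8357 = 4.5961.

Δy* = 4.5961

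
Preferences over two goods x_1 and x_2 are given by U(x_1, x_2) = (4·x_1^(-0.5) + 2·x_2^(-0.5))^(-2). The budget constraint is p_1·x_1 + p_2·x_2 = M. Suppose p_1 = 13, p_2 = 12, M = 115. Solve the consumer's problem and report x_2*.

x_2* = 3.6434

MU_x_1 ∝ 4·x_1^(-1.5), MU_x_2 ∝ 2·x_2^(-1.5), so MRS = 2·(x_2/x_1)^(1.5) = p_1/p_2.
Solve for the ratio: x_2/x_1 = [(1/2)·p_1/p_2]^(2/3).
Substitute x_2 = (x_2/x_1)·x_1 into the budget: x_1* = M/(p_1 + p_2·(x_2/x_1)).
Numerically x_2/x_1 = 0.664489, so x_1* = 115/(13 + 12·0.664489) = 5.483 and x_2* = 0.664489·5.483 = 3.6434.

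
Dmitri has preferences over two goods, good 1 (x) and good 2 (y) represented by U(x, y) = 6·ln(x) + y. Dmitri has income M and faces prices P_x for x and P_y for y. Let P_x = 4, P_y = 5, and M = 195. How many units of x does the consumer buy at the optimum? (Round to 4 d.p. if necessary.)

x* = 7.5

Set MRS = P_x/P_y: (6/x)/1 = P_x/P_y.
So x*(P_x,P_y) = 6·P_y/P_x, independent of income; and y* = (M − 6·P_y)/P_y.
At the given prices: x* = 6·5/4 = 7.5.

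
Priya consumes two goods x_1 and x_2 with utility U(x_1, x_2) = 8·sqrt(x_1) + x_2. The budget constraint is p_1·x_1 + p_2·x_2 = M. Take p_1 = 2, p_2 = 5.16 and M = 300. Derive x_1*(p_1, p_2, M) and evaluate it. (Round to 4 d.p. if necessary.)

Utility is quasi-linear in x_2; the FOC for x_1 is 4/√x_1 = p_1/p_2.
Thus x_1* = (4·p_2/p_1)² — independent of M — with the rest of income spent on x_2.
Plugging in: x_1* = (4·5.16/2)² = 106.5024.

x_1* = 106.5024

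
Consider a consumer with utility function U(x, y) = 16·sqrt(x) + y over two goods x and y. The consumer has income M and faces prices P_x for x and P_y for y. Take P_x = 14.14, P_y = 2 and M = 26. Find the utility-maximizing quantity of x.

MU_x = 8/√x, MU_y = 1. Tangency: 8/√x = P_x/P_y.
Thus x* = (8·P_y/P_x)² — independent of M — with the rest of income spent on y.
Plugging in: x* = (8·2/14.14)² = 1.2804.

x* = 1.2804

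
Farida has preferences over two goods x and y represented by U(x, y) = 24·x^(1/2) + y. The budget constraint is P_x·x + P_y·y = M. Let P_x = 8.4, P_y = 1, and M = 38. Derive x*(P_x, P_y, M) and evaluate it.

x* = 2.0408

MU_x = 12/√x, MU_y = 1. Tangency: 12/√x = P_x/P_y.
Solve: √x = 12·P_y/P_x, so x*(P_x,P_y) = (12·P_y/P_x)², and y* = (M − P_x·x*)/P_y.
Plugging in: x* = (12·1/8.4)² = 2.0408.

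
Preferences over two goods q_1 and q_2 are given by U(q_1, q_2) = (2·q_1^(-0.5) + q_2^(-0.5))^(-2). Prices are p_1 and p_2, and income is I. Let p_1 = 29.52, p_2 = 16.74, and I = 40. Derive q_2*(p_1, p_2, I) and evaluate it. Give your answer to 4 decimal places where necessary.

With the ratio pinned down, the budget gives q_1* = I/(p_1 + p_2·(q_2/q_1)) and q_2* = (q_2/q_1)·q_1*.
Numerically q_2/q_1 = 0.919505, so q_1* = 40/(29.52 + 16.74·0.919505) = 0.8906 and q_2* = 0.919505·0.8906 = 0.8189.

q_2* = 0.8189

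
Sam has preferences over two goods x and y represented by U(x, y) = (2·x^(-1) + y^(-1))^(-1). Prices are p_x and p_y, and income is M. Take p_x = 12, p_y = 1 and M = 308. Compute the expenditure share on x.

share on x = 0.8305

MU_x ∝ 2·x^(-2), MU_y ∝ y^(-2), so MRS = 2·(y/x)^(2) = p_x/p_y.
Hence y/x = ((1/2)·p_x/p_y)^(1/(2)), i.e. raised to the 0.5 power.
Substitute y = (y/x)·x into the budget: x* = M/(p_x + p_y·(y/x)).
Numerically y/x = 2.44949, so x* = 308/(12 + 1·2.44949) = 21.3156 and y* = 2.44949·21.3156 = 52.2124.
Expenditure on x: 12·21.3156 = 255.7876; share = 0.8305.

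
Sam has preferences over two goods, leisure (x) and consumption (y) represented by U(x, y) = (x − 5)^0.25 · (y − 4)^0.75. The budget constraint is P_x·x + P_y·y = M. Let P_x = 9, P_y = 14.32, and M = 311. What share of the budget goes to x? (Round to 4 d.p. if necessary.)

This is Cobb-Douglas in (x−5, y−4): tangency gives 0.25·P_y·(y−4) = 0.75·P_x·(x−5).
Substituting into the budget: x* = 5 + 0.25·(M − 5·P_x − 4·P_y)/P_x, and y* = 4 + 0.75·(…)/P_y.
Discretionary income = 311 − 5·9 − 4·14.32 = 208.72; x* = 5 + 0.25·208.72/9 = 10.7978; y* = 4 + 0.75·208.72/14.32 = 14.9316.
Expenditure on x: 9·10.7978 = 97.18; share = 0.3125.

share on x = 0.3125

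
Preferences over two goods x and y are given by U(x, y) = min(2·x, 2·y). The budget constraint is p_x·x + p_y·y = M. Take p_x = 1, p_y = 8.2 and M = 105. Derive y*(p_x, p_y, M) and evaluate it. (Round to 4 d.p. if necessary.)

With perfect complements, no substitution: consume in ratio x:y = 2:2.
Budget: p_x·x + p_y·x = M, so (2·p_x + 2·p_y)·x = 2·M.
Demand: x*(p_x,p_y,M) = 2·M/(2·p_x + 2·p_y), y* = 2·M/(2·p_x + 2·p_y).
Here 2·1 + 2·8.2 = 18.4, giving y* = 11.413.

y* = 11.413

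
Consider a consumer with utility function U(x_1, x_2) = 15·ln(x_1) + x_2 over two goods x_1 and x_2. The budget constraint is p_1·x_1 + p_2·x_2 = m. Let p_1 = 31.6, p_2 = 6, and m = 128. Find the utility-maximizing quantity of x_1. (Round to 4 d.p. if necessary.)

x_1* = 2.8481

MU_x_1 = 15/x_1, MU_x_2 = 1. Tangency: 15/x_1 = p_1/p_2.
So x_1*(p_1,p_2) = 15·p_2/p_1, independent of income; and x_2* = (m − 15·p_2)/p_2.
At the given prices: x_1* = 15·6/31.6 = 2.8481.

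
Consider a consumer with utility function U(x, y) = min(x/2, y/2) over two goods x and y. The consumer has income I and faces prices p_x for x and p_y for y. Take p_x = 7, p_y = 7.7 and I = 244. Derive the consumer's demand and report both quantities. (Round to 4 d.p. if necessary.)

Leontief preferences: the optimum is at the kink where x/2 = y/2, i.e. y = x.
Budget: p_x·x + p_y·x = I, so (2·p_x + 2·p_y)·x = 2·I.
Demand: x*(p_x,p_y,I) = 2·I/(2·p_x + 2·p_y), y* = 2·I/(2·p_x + 2·p_y).
Here 2·7 + 2·7.7 = 29.4, giving x* = 16.5986 and y* = 16.5986.

x* = 16.5986, y* = 16.5986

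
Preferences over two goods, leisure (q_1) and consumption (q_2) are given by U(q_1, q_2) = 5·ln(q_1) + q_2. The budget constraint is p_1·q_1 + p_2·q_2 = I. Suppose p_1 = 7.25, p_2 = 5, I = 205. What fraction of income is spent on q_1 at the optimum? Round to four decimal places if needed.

share on q_1 = 0.122

So q_1*(p_1,p_2) = 5·p_2/p_1, independent of income; and q_2* = (I − 5·p_2)/p_2.
At the given prices: q_1* = 5·5/7.25 = 3.4483, and q_2* = 36.
Expenditure on q_1: 7.25·3.4483 = 25; share = 0.122.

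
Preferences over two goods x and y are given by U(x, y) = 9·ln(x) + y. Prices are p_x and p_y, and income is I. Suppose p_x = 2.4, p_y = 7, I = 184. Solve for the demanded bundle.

MU_x = 9/x, MU_y = 1. Tangency: 9/x = p_x/p_y.
So x*(p_x,p_y) = 9·p_y/p_x, independent of income; and y* = (I − 9·p_y)/p_y.
At the given prices: x* = 9·7/2.4 = 26.25, and y* = 17.2857.

x* = 26.25, y* = 17.2857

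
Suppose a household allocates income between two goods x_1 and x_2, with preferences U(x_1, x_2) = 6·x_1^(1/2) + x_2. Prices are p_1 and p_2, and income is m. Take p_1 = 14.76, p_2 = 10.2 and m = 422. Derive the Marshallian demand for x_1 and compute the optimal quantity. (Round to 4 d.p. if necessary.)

x_1* = 4.298

MU_x_1 = 3/√x_1, MU_x_2 = 1. Tangency: 3/√x_1 = p_1/p_2.
Solve: √x_1 = 3·p_2/p_1, so x_1*(p_1,p_2) = (3·p_2/p_1)², and x_2* = (m − p_1·x_1*)/p_2.
Plugging in: x_1* = (3·10.2/14.76)² = 4.298.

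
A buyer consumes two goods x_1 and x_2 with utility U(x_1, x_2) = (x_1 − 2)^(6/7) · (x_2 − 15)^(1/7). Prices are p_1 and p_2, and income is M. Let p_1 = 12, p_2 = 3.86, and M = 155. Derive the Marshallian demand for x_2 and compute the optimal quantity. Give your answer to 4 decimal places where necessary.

Let x_1' = x_1−2, x_2' = x_2−15. MRS = 6·x_2'/x_1' = p_1/p_2.
Substituting into the budget: x_1* = 2 + 6/7·(M − 2·p_1 − 15·p_2)/p_1, and x_2* = 15 + 1/7·(…)/p_2.
Discretionary income = 155 − 2·12 − 15·3.86 = 73.1; x_2* = 15 + 1/7·73.1/3.86 = 17.7054.

x_2* = 17.7054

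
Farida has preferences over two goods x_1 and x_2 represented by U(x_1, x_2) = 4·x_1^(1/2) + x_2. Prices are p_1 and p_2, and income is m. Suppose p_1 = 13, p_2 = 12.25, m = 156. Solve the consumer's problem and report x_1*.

x_1* = 3.5518

Set MRS = p_1/p_2: 2·x_1^(−1/2) = p_1/p_2.
Thus x_1* = (2·p_2/p_1)² — independent of m — with the rest of income spent on x_2.
Plugging in: x_1* = (2·12.25/13)² = 3.5518.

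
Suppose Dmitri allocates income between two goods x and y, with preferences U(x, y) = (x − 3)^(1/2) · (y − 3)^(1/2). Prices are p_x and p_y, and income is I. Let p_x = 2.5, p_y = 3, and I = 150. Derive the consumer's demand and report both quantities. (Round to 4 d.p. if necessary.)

x* = 29.7, y* = 25.25

MRS = (y−3)/(x−3). Tangency with p_x/p_y gives y−3 = (p_x/p_y)·(x−3).
After buying the subsistence bundle (3, 3), a share 0.5 of the remaining income goes to x: x* = 3 + 0.5·(I − 3p_x − 3p_y)/p_x.
Discretionary income = 150 − 3·2.5 − 3·3 = 133.5; x* = 3 + 0.5·133.5/2.5 = 29.7; y* = 3 + 0.5·133.5/3 = 25.25.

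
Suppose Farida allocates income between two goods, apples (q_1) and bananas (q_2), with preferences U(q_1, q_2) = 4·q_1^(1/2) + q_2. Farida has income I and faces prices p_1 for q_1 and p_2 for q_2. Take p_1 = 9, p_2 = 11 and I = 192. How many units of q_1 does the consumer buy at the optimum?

q_1* = 5.9753

Utility is quasi-linear in q_2; the FOC for q_1 is 2/√q_1 = p_1/p_2.
Solve: √q_1 = 2·p_2/p_1, so q_1*(p_1,p_2) = (2·p_2/p_1)², and q_2* = (I − p_1·q_1*)/p_2.
Plugging in: q_1* = (2·11/9)² = 5.9753.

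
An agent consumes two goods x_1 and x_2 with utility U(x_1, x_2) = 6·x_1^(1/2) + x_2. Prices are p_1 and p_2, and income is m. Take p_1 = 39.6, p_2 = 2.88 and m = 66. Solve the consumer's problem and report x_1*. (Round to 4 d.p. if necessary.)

x_1* = 0.0476

MU_x_1 = 3/√x_1, MU_x_2 = 1. Tangency: 3/√x_1 = p_1/p_2.
Thus x_1* = (3·p_2/p_1)² — independent of m — with the rest of income spent on x_2.
Plugging in: x_1* = (3·2.88/39.6)² = 0.0476.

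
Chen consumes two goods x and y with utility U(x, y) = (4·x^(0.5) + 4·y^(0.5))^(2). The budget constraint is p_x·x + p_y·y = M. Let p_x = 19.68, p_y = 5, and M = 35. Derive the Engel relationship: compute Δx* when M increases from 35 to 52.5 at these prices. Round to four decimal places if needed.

Δx* = 0.1802

MU_x ∝ 4·x^(-0.5), MU_y ∝ 4·y^(-0.5), so MRS = (y/x)^(0.5) = p_x/p_y.
Solve for the ratio: y/x = [p_x/p_y]^(2).
Substitute y = (y/x)·x into the budget: x* = M/(p_x + p_y·(y/x)).
Numerically y/x = 15.492096, so x* = 35/(19.68 + 5·15.492096) = 0.3603.
At M' = 52.5: x* = 0.5405. Change: 0.5405 − 0.3603 = 0.1802.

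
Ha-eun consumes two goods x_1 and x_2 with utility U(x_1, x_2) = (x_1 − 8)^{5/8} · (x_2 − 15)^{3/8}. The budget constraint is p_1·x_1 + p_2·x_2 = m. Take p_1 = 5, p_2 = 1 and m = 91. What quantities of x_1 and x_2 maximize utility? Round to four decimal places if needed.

x_1* = 12.5, x_2* = 28.5

Let x_1' = x_1−8, x_2' = x_2−15. MRS = (5/3)·x_2'/x_1' = p_1/p_2.
After buying the subsistence bundle (8, 15), a share 0.625 of the remaining income goes to x_1: x_1* = 8 + 0.625·(m − 8p_1 − 15p_2)/p_1.
Discretionary income = 91 − 8·5 − 15·1 = 36; x_1* = 8 + 0.625·36/5 = 12.5; x_2* = 15 + 0.375·36/1 = 28.5.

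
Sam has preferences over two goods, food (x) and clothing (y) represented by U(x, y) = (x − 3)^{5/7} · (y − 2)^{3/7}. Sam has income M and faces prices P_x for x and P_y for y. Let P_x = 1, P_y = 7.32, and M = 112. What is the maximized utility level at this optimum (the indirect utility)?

V = 36.1441

This is Cobb-Douglas in (x−3, y−2): tangency gives 5/7·P_y·(y−2) = 3/7·P_x·(x−3).
After buying the subsistence bundle (3, 2), a share 0.625 of the remaining income goes to x: x* = 3 + 0.625·(M − 3P_x − 2P_y)/P_x.
Discretionary income = 112 − 3·1 − 2·7.32 = 94.36; x* = 3 + 0.625·94.36/1 = 61.975; y* = 2 + 0.375·94.36/7.32 = 6.834.
Utility at the optimum: U(61.975, 6.834) = 36.1441.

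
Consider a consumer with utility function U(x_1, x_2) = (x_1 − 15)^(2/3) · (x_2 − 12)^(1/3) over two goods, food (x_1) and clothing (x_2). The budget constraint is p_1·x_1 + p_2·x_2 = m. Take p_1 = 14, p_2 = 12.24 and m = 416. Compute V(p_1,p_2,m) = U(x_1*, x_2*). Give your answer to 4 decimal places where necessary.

Let x_1' = x_1−15, x_2' = x_2−12. MRS = 2·x_2'/x_1' = p_1/p_2.
Substituting into the budget: x_1* = 15 + 2/3·(m − 15·p_1 − 12·p_2)/p_1, and x_2* = 12 + 1/3·(…)/p_2.
Discretionary income = 416 − 15·14 − 12·12.24 = 59.12; x_1* = 15 + 2/3·59.12/14 = 17.8152; x_2* = 12 + 1/3·59.12/12.24 = 13.61.
Utility at the optimum: U(17.8152, 13.61) = 2.3368.

V = 2.3368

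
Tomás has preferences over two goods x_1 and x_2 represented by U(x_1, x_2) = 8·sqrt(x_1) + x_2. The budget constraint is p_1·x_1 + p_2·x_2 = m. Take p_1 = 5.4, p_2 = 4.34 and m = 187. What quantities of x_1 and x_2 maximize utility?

MU_x_1 = 4/√x_1, MU_x_2 = 1. Tangency: 4/√x_1 = p_1/p_2.
Solve: √x_1 = 4·p_2/p_1, so x_1*(p_1,p_2) = (4·p_2/p_1)², and x_2* = (m − p_1·x_1*)/p_2.
Plugging in: x_1* = (4·4.34/5.4)² = 10.335, x_2* = 30.2283.

x_1* = 10.335, x_2* = 30.2283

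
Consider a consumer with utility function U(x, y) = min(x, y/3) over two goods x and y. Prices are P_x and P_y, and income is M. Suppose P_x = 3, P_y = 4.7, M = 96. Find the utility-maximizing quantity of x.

x* = 5.614

With perfect complements, no substitution: consume in ratio x:y = 1:3.
Budget: P_x·x + P_y·3·x = M, so (P_x + 3·P_y)·x = M.
Demand: x*(P_x,P_y,M) = M/(P_x + 3·P_y), y* = 3·M/(P_x + 3·P_y).
Here 3 + 3·4.7 = 17.1, giving x* = 5.614.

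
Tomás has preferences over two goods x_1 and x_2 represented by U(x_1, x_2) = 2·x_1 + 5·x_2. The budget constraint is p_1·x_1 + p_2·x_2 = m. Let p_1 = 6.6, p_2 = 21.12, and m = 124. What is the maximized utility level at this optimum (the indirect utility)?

x_1 gives more utility per dollar, so spend all income on x_1: x_1* = m/p_1, x_2* = 0.
Numerically: x_1* = 18.7879, x_2* = 0.
Utility at the optimum: U(18.7879, 0) = 37.5758.

V = 37.5758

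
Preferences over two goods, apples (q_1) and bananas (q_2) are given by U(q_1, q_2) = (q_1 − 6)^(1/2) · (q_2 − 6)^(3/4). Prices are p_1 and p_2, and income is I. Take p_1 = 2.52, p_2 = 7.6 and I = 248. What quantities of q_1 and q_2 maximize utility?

q_1* = 35.727, q_2* = 20.7853

After buying the subsistence bundle (6, 6), a share 0.4 of the remaining income goes to q_1: q_1* = 6 + 0.4·(I − 6p_1 − 6p_2)/p_1.
Discretionary income = 248 − 6·2.52 − 6·7.6 = 187.28; q_1* = 6 + 0.4·187.28/2.52 = 35.727; q_2* = 6 + 0.6·187.28/7.6 = 20.7853.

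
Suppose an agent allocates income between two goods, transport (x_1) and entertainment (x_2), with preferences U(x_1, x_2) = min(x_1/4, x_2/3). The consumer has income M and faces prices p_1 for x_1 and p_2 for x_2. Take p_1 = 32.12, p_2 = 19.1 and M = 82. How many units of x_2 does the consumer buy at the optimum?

x_2* = 1.3241

Leontief preferences: the optimum is at the kink where x_1/4 = x_2/3, i.e. x_2 = (3/4)·x_1.
Budget: p_1·x_1 + p_2·(3/4)·x_1 = M, so (4·p_1 + 3·p_2)·x_1 = 4·M.
Demand: x_1*(p_1,p_2,M) = 4·M/(4·p_1 + 3·p_2), x_2* = 3·M/(4·p_1 + 3·p_2).
Here 4·32.12 + 3·19.1 = 185.78, giving x_2* = 1.3241.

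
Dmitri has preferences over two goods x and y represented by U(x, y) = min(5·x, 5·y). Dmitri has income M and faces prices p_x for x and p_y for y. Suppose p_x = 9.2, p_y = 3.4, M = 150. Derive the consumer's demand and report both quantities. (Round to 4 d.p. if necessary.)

With perfect complements, no substitution: consume in ratio x:y = 5:5.
Budget: p_x·x + p_y·x = M, so (5·p_x + 5·p_y)·x = 5·M.
Demand: x*(p_x,p_y,M) = 5·M/(5·p_x + 5·p_y), y* = 5·M/(5·p_x + 5·p_y).
Here 5·9.2 + 5·3.4 = 63, giving x* = 11.9048 and y* = 11.9048.

x* = 11.9048, y* = 11.9048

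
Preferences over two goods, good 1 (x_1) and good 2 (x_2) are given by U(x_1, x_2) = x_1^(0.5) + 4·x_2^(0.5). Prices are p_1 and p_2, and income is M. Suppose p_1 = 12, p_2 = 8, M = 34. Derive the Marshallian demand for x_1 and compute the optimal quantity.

x_1* = 0.1133

MU_x_1 ∝ x_1^(-0.5), MU_x_2 ∝ 4·x_2^(-0.5), so MRS = (1/4)·(x_2/x_1)^(0.5) = p_1/p_2.
Solve for the ratio: x_2/x_1 = [4·p_1/p_2]^(2).
With the ratio pinned down, the budget gives x_1* = M/(p_1 + p_2·(x_2/x_1)) and x_2* = (x_2/x_1)·x_1*.
Numerically x_2/x_1 = 36, so x_1* = 34/(12 + 8·36) = 0.1133.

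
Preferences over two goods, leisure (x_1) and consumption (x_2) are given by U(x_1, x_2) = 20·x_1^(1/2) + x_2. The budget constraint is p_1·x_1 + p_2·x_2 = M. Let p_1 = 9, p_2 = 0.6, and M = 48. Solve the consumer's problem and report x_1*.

Utility is quasi-linear in x_2; the FOC for x_1 is 10/√x_1 = p_1/p_2.
Solve: √x_1 = 10·p_2/p_1, so x_1*(p_1,p_2) = (10·p_2/p_1)², and x_2* = (M − p_1·x_1*)/p_2.
Plugging in: x_1* = (10·0.6/9)² = 0.4444.

x_1* = 0.4444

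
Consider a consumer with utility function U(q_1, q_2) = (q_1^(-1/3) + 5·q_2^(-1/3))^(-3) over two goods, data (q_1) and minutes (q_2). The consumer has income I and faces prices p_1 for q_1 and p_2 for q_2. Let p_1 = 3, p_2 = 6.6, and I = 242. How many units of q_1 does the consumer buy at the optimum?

MU_q_1 ∝ q_1^(-4/3), MU_q_2 ∝ 5·q_2^(-4/3), so MRS = (1/5)·(q_2/q_1)^(4/3) = p_1/p_2.
Hence q_2/q_1 = (5·p_1/p_2)^(1/(4/3)), i.e. raised to the 0.75 power.
Substitute q_2 = (q_2/q_1)·q_1 into the budget: q_1* = I/(p_1 + p_2·(q_2/q_1)).
Numerically q_2/q_1 = 1.851017, so q_1* = 242/(3 + 6.6·1.851017) = 15.9036.

q_1* = 15.9036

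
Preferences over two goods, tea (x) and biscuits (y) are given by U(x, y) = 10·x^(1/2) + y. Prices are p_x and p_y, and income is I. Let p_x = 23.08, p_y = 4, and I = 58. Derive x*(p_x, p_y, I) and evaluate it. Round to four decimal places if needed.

Set MRS = p_x/p_y: 5·x^(−1/2) = p_x/p_y.
Thus x* = (5·p_y/p_x)² — independent of I — with the rest of income spent on y.
Plugging in: x* = (5·4/23.08)² = 0.7509.

x* = 0.7509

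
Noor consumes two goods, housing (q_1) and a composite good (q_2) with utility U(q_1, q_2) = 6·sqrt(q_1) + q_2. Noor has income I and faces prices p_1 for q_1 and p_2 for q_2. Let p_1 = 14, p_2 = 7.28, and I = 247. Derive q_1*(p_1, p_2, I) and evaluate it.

q_1* = 2.4336

Utility is quasi-linear in q_2; the FOC for q_1 is 3/√q_1 = p_1/p_2.
Thus q_1* = (3·p_2/p_1)² — independent of I — with the rest of income spent on q_2.
Plugging in: q_1* = (3·7.28/14)² = 2.4336.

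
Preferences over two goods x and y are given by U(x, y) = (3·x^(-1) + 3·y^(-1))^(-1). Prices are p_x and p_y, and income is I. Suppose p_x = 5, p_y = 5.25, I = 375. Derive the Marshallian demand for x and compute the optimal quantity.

x* = 37.0426

MRS = MU_x/MU_y = (y/x)^(2). Set equal to p_x/p_y.
Hence y/x = (p_x/p_y)^(1/(2)), i.e. raised to the 0.5 power.
With the ratio pinned down, the budget gives x* = I/(p_x + p_y·(y/x)) and y* = (y/x)·x*.
Numerically y/x = 0.9759, so x* = 375/(5 + 5.25·0.9759) = 37.0426.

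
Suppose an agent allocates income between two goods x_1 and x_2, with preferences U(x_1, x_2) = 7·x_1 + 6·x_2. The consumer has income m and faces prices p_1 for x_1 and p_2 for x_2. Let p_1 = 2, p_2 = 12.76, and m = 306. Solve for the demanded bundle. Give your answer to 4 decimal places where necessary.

Perfect substitutes: compare marginal utility per dollar. 7/p_1 vs 6/p_2 → 3.5 vs 0.4702.
x_1 gives more utility per dollar, so spend all income on x_1: x_1* = m/p_1, x_2* = 0.
Numerically: x_1* = 153, x_2* = 0.

x_1* = 153, x_2* = 0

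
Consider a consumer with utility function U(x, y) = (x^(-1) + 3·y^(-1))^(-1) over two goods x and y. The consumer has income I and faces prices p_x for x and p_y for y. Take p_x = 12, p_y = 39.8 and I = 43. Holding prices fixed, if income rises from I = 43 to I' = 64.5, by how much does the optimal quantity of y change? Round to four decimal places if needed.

From the CES first-order condition, (1/3)·(y/x)^(2) = p_x/p_y.
Solve for the ratio: y/x = [3·p_x/p_y]^(0.5).
Substitute y = (y/x)·x into the budget: x* = I/(p_x + p_y·(y/x)).
Numerically y/x = 0.951064, so x* = 43/(12 + 39.8·0.951064) = 0.8625 and y* = 0.951064·0.8625 = 0.8203.
At I' = 64.5: y* = 1.2305. Change: 1.2305 − 0.8203 = 0.4102.

Δy* = 0.4102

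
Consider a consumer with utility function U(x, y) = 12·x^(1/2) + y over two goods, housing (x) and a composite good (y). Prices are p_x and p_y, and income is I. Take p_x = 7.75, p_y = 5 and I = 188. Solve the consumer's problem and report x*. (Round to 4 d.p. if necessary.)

x* = 14.9844

MU_x = 6/√x, MU_y = 1. Tangency: 6/√x = p_x/p_y.
Thus x* = (6·p_y/p_x)² — independent of I — with the rest of income spent on y.
Plugging in: x* = (6·5/7.75)² = 14.9844.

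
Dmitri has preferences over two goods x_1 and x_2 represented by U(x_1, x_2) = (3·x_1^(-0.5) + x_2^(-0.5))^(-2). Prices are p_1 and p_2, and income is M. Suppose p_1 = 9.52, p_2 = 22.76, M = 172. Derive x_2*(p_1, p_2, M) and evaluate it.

x_2* = 2.9571

From the CES first-order condition, 3·(x_2/x_1)^(1.5) = p_1/p_2.
Solve for the ratio: x_2/x_1 = [(1/3)·p_1/p_2]^(2/3).
With the ratio pinned down, the budget gives x_1* = M/(p_1 + p_2·(x_2/x_1)) and x_2* = (x_2/x_1)·x_1*.
Numerically x_2/x_1 = 0.268882, so x_1* = 172/(9.52 + 22.76·0.268882) = 10.9976 and x_2* = 0.268882·10.9976 = 2.9571.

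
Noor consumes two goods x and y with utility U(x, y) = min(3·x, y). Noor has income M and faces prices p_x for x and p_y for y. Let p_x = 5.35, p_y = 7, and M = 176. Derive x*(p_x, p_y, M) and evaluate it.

Leontief preferences: the optimum is at the kink where x/1 = y/3, i.e. y = 3·x.
Budget: p_x·x + p_y·3·x = M, so (p_x + 3·p_y)·x = M.
Demand: x*(p_x,p_y,M) = M/(p_x + 3·p_y), y* = 3·M/(p_x + 3·p_y).
Here 5.35 + 3·7 = 26.35, giving x* = 6.6793.

x* = 6.6793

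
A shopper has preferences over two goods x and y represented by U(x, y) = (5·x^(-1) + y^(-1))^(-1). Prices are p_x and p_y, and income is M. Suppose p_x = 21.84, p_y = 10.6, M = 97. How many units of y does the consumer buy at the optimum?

y* = 2.1738

MU_x ∝ 5·x^(-2), MU_y ∝ y^(-2), so MRS = 5·(y/x)^(2) = p_x/p_y.
Hence y/x = ((1/5)·p_x/p_y)^(1/(2)), i.e. raised to the 0.5 power.
Substitute y = (y/x)·x into the budget: x* = M/(p_x + p_y·(y/x)).
Numerically y/x = 0.641931, so x* = 97/(21.84 + 10.6·0.641931) = 3.3863 and y* = 0.641931·3.3863 = 2.1738.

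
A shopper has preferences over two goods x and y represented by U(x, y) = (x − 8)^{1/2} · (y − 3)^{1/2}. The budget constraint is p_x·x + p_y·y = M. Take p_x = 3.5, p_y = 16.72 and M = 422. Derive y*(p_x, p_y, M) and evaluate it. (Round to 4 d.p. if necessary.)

y* = 13.2823

Discretionary income = 422 − 8·3.5 − 3·16.72 = 343.84; y* = 3 + 0.5·343.84/16.72 = 13.2823.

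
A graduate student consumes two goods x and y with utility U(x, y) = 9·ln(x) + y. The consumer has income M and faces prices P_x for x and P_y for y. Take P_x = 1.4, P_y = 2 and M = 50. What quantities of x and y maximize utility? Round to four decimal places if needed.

x* = 12.8571, y* = 16

So x*(P_x,P_y) = 9·P_y/P_x, independent of income; and y* = (M − 9·P_y)/P_y.
At the given prices: x* = 9·2/1.4 = 12.8571, and y* = 16.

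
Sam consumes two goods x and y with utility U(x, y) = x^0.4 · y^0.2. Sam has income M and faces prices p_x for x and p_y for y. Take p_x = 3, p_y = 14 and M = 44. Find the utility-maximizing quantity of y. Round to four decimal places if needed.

y* = 1.0476

MU_x/MU_y = (0.4·y)/(0.2·x); tangency sets this equal to p_x/p_y.
Rearranging, p_y·y = (1/2)·p_x·x. Substituting into the budget gives p_x·x·(1 + (1/2)) = M.
Demand: x*(p_x,p_y,M) = 2/3·M/p_x and y* = 1/3·M/p_y.
At p_x=3, p_y=14, M=44: y* = 1/3·44/14 = 1.0476.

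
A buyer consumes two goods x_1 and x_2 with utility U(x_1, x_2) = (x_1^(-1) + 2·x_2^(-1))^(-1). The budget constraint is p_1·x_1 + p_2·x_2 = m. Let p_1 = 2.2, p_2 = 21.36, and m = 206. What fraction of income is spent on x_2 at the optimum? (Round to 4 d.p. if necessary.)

share on x_2 = 0.815

From the CES first-order condition, (1/2)·(x_2/x_1)^(2) = p_1/p_2.
Solve for the ratio: x_2/x_1 = [2·p_1/p_2]^(0.5).
Substitute x_2 = (x_2/x_1)·x_1 into the budget: x_1* = m/(p_1 + p_2·(x_2/x_1)).
Numerically x_2/x_1 = 0.453864, so x_1* = 206/(2.2 + 21.36·0.453864) = 17.3189 and x_2* = 0.453864·17.3189 = 7.8604.
Expenditure on x_2: 21.36·7.8604 = 167.8985; share = 0.815.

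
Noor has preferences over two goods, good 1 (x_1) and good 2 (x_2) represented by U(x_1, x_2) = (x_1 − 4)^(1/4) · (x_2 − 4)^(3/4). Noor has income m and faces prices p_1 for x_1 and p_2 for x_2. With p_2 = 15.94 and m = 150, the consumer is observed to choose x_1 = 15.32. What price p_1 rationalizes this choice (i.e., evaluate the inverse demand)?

MRS = (1/3)·(x_2−4)/(x_1−4). Tangency with p_1/p_2 gives x_2−4 = 3·(p_1/p_2)·(x_1−4).
Substituting into the budget: x_1* = 4 + 0.25·(m − 4·p_1 − 4·p_2)/p_1, and x_2* = 4 + 0.75·(…)/p_2.
Set x_1* = 15.32 in the demand function and solve for p_1: p_1 = 1.75.

p_1 = 1.75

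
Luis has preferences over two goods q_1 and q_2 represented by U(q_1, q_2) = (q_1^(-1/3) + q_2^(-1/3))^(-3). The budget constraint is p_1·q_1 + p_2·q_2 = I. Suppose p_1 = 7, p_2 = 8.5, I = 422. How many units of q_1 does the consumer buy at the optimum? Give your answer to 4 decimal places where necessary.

MRS = MU_q_1/MU_q_2 = (q_2/q_1)^(4/3). Set equal to p_1/p_2.
Solve for the ratio: q_2/q_1 = [p_1/p_2]^(0.75).
With the ratio pinned down, the budget gives q_1* = I/(p_1 + p_2·(q_2/q_1)) and q_2* = (q_2/q_1)·q_1*.
Numerically q_2/q_1 = 0.864489, so q_1* = 422/(7 + 8.5·0.864489) = 29.4114.

q_1* = 29.4114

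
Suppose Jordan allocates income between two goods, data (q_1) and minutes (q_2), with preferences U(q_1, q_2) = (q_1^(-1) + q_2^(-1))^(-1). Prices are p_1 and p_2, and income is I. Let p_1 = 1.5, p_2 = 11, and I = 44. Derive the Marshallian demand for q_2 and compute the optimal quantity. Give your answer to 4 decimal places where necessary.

MRS = MU_q_1/MU_q_2 = (q_2/q_1)^(2). Set equal to p_1/p_2.
Hence q_2/q_1 = (p_1/p_2)^(1/(2)), i.e. raised to the 0.5 power.
With the ratio pinned down, the budget gives q_1* = I/(p_1 + p_2·(q_2/q_1)) and q_2* = (q_2/q_1)·q_1*.
Numerically q_2/q_1 = 0.369274, so q_1* = 44/(1.5 + 11·0.369274) = 7.9108 and q_2* = 0.369274·7.9108 = 2.9213.

q_2* = 2.9213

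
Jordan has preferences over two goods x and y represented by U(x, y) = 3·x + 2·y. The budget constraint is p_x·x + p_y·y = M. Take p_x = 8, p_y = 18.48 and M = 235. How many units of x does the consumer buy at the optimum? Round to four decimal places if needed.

Perfect substitutes: compare marginal utility per dollar. 3/p_x vs 2/p_y → 0.375 vs 0.1082.
x gives more utility per dollar, so spend all income on x: x* = M/p_x, y* = 0.
Numerically: x* = 29.375, y* = 0.

x* = 29.375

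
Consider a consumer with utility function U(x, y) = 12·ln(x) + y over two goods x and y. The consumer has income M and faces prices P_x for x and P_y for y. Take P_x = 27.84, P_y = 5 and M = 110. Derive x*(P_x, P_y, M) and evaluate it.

MU_x = 12/x, MU_y = 1. Tangency: 12/x = P_x/P_y.
So x*(P_x,P_y) = 12·P_y/P_x, independent of income; and y* = (M − 12·P_y)/P_y.
At the given prices: x* = 12·5/27.84 = 2.1552.

x* = 2.1552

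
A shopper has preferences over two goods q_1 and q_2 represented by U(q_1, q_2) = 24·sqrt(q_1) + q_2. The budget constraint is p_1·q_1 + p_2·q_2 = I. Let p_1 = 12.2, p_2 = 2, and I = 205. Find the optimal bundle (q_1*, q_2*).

Thus q_1* = (12·p_2/p_1)² — independent of I — with the rest of income spent on q_2.
Plugging in: q_1* = (12·2/12.2)² = 3.8699, q_2* = 78.8934.

q_1* = 3.8699, q_2* = 78.8934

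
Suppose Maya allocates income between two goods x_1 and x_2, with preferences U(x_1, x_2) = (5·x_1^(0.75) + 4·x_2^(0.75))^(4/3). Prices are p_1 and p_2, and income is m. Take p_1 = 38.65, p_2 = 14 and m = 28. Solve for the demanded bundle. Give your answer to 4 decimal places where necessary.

x_1* = 0.0753, x_2* = 1.7921

With the ratio pinned down, the budget gives x_1* = m/(p_1 + p_2·(x_2/x_1)) and x_2* = (x_2/x_1)·x_1*.
Numerically x_2/x_1 = 23.792813, so x_1* = 28/(38.65 + 14·23.792813) = 0.0753 and x_2* = 23.792813·0.0753 = 1.7921.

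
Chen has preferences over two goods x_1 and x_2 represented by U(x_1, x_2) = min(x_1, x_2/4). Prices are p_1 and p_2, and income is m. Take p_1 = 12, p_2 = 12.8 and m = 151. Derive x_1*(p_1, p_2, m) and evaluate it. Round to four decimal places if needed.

With perfect complements, no substitution: consume in ratio x_1:x_2 = 1:4.
Budget: p_1·x_1 + p_2·4·x_1 = m, so (p_1 + 4·p_2)·x_1 = m.
Demand: x_1*(p_1,p_2,m) = m/(p_1 + 4·p_2), x_2* = 4·m/(p_1 + 4·p_2).
Here 12 + 4·12.8 = 63.2, giving x_1* = 2.3892.

x_1* = 2.3892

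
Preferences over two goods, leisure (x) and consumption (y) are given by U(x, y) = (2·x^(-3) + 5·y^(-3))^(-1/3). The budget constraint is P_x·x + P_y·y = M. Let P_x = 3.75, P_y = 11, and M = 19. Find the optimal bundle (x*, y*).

x* = 1.3269, y* = 1.2749

MU_x ∝ 2·x^(-4), MU_y ∝ 5·y^(-4), so MRS = (2/5)·(y/x)^(4) = P_x/P_y.
Solve for the ratio: y/x = [(5/2)·P_x/P_y]^(0.25).
With the ratio pinned down, the budget gives x* = M/(P_x + P_y·(y/x)) and y* = (y/x)·x*.
Numerically y/x = 0.960826, so x* = 19/(3.75 + 11·0.960826) = 1.3269 and y* = 0.960826·1.3269 = 1.2749.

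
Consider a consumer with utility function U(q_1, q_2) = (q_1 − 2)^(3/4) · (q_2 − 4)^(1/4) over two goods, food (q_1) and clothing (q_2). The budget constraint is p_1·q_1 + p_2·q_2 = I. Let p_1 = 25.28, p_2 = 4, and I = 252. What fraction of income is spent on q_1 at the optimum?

This is Cobb-Douglas in (q_1−2, q_2−4): tangency gives 0.75·p_2·(q_2−4) = 0.25·p_1·(q_1−2).
After buying the subsistence bundle (2, 4), a share 0.75 of the remaining income goes to q_1: q_1* = 2 + 0.75·(I − 2p_1 − 4p_2)/p_1.
Discretionary income = 252 − 2·25.28 − 4·4 = 185.44; q_1* = 2 + 0.75·185.44/25.28 = 7.5016; q_2* = 4 + 0.25·185.44/4 = 15.59.
Expenditure on q_1: 25.28·7.5016 = 189.64; share = 0.7525.

share on q_1 = 0.7525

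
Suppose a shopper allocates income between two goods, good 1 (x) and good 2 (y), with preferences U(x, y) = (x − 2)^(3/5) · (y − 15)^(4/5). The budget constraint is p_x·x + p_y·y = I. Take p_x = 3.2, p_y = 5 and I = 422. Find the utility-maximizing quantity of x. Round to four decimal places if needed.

x* = 47.6161

MRS = (3/4)·(y−15)/(x−2). Tangency with p_x/p_y gives y−15 = (4/3)·(p_x/p_y)·(x−2).
After buying the subsistence bundle (2, 15), a share 3/7 of the remaining income goes to x: x* = 2 + 3/7·(I − 2p_x − 15p_y)/p_x.
Discretionary income = 422 − 2·3.2 − 15·5 = 340.6; x* = 2 + 3/7·340.6/3.2 = 47.6161.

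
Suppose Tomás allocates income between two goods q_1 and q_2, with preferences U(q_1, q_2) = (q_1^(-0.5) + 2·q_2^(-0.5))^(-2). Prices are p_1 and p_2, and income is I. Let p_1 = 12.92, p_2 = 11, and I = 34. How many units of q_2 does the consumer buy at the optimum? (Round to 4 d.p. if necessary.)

q_2* = 1.8568

MRS = MU_q_1/MU_q_2 = (1/2)·(q_2/q_1)^(1.5). Set equal to p_1/p_2.
Hence q_2/q_1 = (2·p_1/p_2)^(1/(1.5)), i.e. raised to the 2/3 power.
With the ratio pinned down, the budget gives q_1* = I/(p_1 + p_2·(q_2/q_1)) and q_2* = (q_2/q_1)·q_1*.
Numerically q_2/q_1 = 1.767122, so q_1* = 34/(12.92 + 11·1.767122) = 1.0507 and q_2* = 1.767122·1.0507 = 1.8568.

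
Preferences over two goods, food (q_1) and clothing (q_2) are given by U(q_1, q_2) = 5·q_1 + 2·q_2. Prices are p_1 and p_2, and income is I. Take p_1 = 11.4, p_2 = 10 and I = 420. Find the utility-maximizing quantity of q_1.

Perfect substitutes: compare marginal utility per dollar. 5/p_1 vs 2/p_2 → 0.4386 vs 0.2.
q_1 gives more utility per dollar, so spend all income on q_1: q_1* = I/p_1, q_2* = 0.
Numerically: q_1* = 36.8421, q_2* = 0.

q_1* = 36.8421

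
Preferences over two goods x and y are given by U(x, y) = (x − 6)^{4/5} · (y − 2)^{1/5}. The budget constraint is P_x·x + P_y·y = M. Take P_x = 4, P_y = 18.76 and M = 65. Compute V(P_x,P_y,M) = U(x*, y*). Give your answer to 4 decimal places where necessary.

V = 0.3872

This is Cobb-Douglas in (x−6, y−2): tangency gives 0.8·P_y·(y−2) = 0.2·P_x·(x−6).
After buying the subsistence bundle (6, 2), a share 0.8 of the remaining income goes to x: x* = 6 + 0.8·(M − 6P_x − 2P_y)/P_x.
Discretionary income = 65 − 6·4 − 2·18.76 = 3.48; x* = 6 + 0.8·3.48/4 = 6.696; y* = 2 + 0.2·3.48/18.76 = 2.0371.
Utility at the optimum: U(6.696, 2.0371) = 0.3872.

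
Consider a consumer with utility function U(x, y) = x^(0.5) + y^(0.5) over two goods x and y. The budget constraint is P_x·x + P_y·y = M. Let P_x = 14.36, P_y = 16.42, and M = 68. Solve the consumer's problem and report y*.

MU_x ∝ x^(-0.5), MU_y ∝ y^(-0.5), so MRS = (y/x)^(0.5) = P_x/P_y.
Hence y/x = (P_x/P_y)^(1/(0.5)), i.e. raised to the 2 power.
With the ratio pinned down, the budget gives x* = M/(P_x + P_y·(y/x)) and y* = (y/x)·x*.
Numerically y/x = 0.764826, so x* = 68/(14.36 + 16.42·0.764826) = 2.5261 and y* = 0.764826·2.5261 = 1.9321.

y* = 1.9321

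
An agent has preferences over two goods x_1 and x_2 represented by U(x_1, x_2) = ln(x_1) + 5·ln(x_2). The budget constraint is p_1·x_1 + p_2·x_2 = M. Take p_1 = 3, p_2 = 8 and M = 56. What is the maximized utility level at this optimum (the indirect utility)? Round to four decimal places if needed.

MU_x_1/MU_x_2 = (x_2)/(5·x_1); tangency sets this equal to p_1/p_2.
So p_2·x_2 = 5·p_1·x_1; combined with the budget, a share 1/6 of income goes to x_1.
Demand: x_1*(p_1,p_2,M) = 1/6·M/p_1 and x_2* = 5/6·M/p_2.
At p_1=3, p_2=8, M=56: x_1* = 1/6·56/3 = 3.1111, x_2* = 5.8333.
Utility at the optimum: U(3.1111, 5.8333) = 9.9529.

V = 9.9529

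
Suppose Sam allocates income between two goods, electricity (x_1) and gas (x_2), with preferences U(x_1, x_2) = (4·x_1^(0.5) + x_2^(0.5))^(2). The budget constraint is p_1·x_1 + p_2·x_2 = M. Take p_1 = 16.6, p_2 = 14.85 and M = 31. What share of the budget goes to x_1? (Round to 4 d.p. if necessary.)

Substitute x_2 = (x_2/x_1)·x_1 into the budget: x_1* = M/(p_1 + p_2·(x_2/x_1)).
Numerically x_2/x_1 = 0.078099, so x_1* = 31/(16.6 + 14.85·0.078099) = 1.7455 and x_2* = 0.078099·1.7455 = 0.1363.
Expenditure on x_1: 16.6·1.7455 = 28.9756; share = 0.9347.

share on x_1 = 0.9347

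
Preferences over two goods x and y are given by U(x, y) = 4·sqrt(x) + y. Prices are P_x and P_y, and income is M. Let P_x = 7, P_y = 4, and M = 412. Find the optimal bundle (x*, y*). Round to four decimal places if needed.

x* = 1.3061, y* = 100.7143

Utility is quasi-linear in y; the FOC for x is 2/√x = P_x/P_y.
Solve: √x = 2·P_y/P_x, so x*(P_x,P_y) = (2·P_y/P_x)², and y* = (M − P_x·x*)/P_y.
Plugging in: x* = (2·4/7)² = 1.3061, y* = 100.7143.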